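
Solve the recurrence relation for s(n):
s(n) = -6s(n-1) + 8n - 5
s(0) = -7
First-order linear with linear forcing.
Homogeneous solution: s_h(n) = A·(-6)^n.
Try particular s_p(n) = pn + q. Substituting:
  pn + q = -6(p(n-1) + q) + 8n - 5.
Matching the n-coefficient: p = -6p + 8 ⇒ p = \frac{8}{7}.
Matching constants: q = 6p - 6q - 5 ⇒ q = \frac{13}{49}.
General: s(n) = A·(-6)^n + \frac{8 n}{7} + \frac{13}{49}.
Apply s(0) = -7: A + \frac{13}{49} = -7 ⇒ A = - \frac{356}{49}.
So s(n) = - \frac{356 \left(-6\right)^{n}}{49} + \frac{8 n}{7} + \frac{13}{49}.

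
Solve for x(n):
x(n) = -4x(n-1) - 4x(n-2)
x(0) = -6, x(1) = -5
Characteristic equation: x² + 4x + 4 = 0, which is (x - (-2))².
Repeated root r = -2.
General solution: x(n) = (A + Bn)·(-2)^n.
From x(0) = -6: A = -6.
From x(1) = -5: (A + B)·(-2) = -5 ⇒ B = \frac{17}{2}.
So x(n) = \left(\frac{17 n}{2} - 6\right) \cdot (-2)^n.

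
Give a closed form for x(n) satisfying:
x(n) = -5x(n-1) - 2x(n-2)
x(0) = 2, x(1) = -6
Characteristic equation: x² + 5x + 2 = 0.
Discriminant Δ = (-5)² + 4·(-2) = 17.
Roots r₁,₂ = (-5 ± √17)/2, so r₁ = - \frac{5}{2} + \frac{\sqrt{17}}{2}, r₂ = - \frac{5}{2} - \frac{\sqrt{17}}{2}.
General solution: x(n) = A·r₁^n + B·r₂^n.
From the initial conditions, A + B = 2 and r₁A + r₂B = -6.
Since r₁ - r₂ = √17: A = (-6 - (2)r₂)/√17 = 1 - \frac{\sqrt{17}}{17}, and B = 2 - A = \frac{\sqrt{17}}{17} + 1.
So x(n) = \left(1 - \frac{\sqrt{17}}{17}\right)\left(- \frac{5}{2} + \frac{\sqrt{17}}{2}\right)^n + \left(\frac{\sqrt{17}}{17} + 1\right)\left(- \frac{5}{2} - \frac{\sqrt{17}}{2}\right)^n.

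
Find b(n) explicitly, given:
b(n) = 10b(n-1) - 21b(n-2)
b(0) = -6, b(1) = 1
Characteristic equation: x² - 10x + 21 = 0, which factors as (x - (3))(x - (7)) = 0.
Roots r₁ = 3, r₂ = 7 (distinct).
General solution: b(n) = A·(3)^n + B·(7)^n.
From b(0) = -6: A + B = -6.
From b(1) = 1: 3A + 7B = 1.
Solving: A = - \frac{43}{4}, B = \frac{19}{4}.
So b(n) = - \frac{43 \cdot 3^{n}}{4} + \frac{19 \cdot 7^{n}}{4}.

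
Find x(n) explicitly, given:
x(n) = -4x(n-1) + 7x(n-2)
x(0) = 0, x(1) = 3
Characteristic equation: x² + 4x - 7 = 0.
Discriminant Δ = (-4)² + 4·(7) = 44.
Roots r₁,₂ = (-4 ± √44)/2, so r₁ = -2 + \sqrt{11}, r₂ = - \sqrt{11} - 2.
General solution: x(n) = A·r₁^n + B·r₂^n.
From the initial conditions, A + B = 0 and r₁A + r₂B = 3.
Since r₁ - r₂ = √44: A = (3 - (0)r₂)/√44 = \frac{3 \sqrt{11}}{22}, and B = 0 - A = - \frac{3 \sqrt{11}}{22}.
So x(n) = \left(\frac{3 \sqrt{11}}{22}\right)\left(-2 + \sqrt{11}\right)^n + \left(- \frac{3 \sqrt{11}}{22}\right)\left(- \sqrt{11} - 2\right)^n.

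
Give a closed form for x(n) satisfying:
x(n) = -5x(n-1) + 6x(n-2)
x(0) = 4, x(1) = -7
Characteristic equation: x² + 5x - 6 = 0, which factors as (x - (1))(x - (-6)) = 0.
Roots r₁ = 1, r₂ = -6 (distinct).
General solution: x(n) = A·(1)^n + B·(-6)^n.
From x(0) = 4: A + B = 4.
From x(1) = -7: A - 6B = -7.
Solving: A = \frac{17}{7}, B = \frac{11}{7}.
So x(n) = \frac{11 \left(-6\right)^{n}}{7} + \frac{17}{7}.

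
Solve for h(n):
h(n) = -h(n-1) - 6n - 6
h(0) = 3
First-order linear with linear forcing.
Homogeneous solution: h_h(n) = A·(-1)^n.
Try particular h_p(n) = pn + q. Substituting:
  pn + q = -(p(n-1) + q) - 6n - 6.
Matching the n-coefficient: p = -p - 6 ⇒ p = -3.
Matching constants: q = p - q - 6 ⇒ q = - \frac{9}{2}.
General: h(n) = A·(-1)^n - 3 n - \frac{9}{2}.
Apply h(0) = 3: A - \frac{9}{2} = 3 ⇒ A = \frac{15}{2}.
So h(n) = \frac{15 \left(-1\right)^{n}}{2} - 3 n - \frac{9}{2}.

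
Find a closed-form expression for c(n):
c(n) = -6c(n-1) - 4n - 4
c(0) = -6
First-order linear with linear forcing.
Homogeneous solution: c_h(n) = A·(-6)^n.
Try particular c_p(n) = pn + q. Substituting:
  pn + q = -6(p(n-1) + q) - 4n - 4.
Matching the n-coefficient: p = -6p - 4 ⇒ p = - \frac{4}{7}.
Matching constants: q = 6p - 6q - 4 ⇒ q = - \frac{52}{49}.
General: c(n) = A·(-6)^n - \frac{4 n}{7} - \frac{52}{49}.
Apply c(0) = -6: A - \frac{52}{49} = -6 ⇒ A = - \frac{242}{49}.
So c(n) = - \frac{242 \left(-6\right)^{n}}{49} - \frac{4 n}{7} - \frac{52}{49}.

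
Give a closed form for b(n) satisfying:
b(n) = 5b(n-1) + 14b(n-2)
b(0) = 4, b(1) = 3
Characteristic equation: x² - 5x - 14 = 0, which factors as (x - (7))(x - (-2)) = 0.
Roots r₁ = 7, r₂ = -2 (distinct).
General solution: b(n) = A·(7)^n + B·(-2)^n.
From b(0) = 4: A + B = 4.
From b(1) = 3: 7A - 2B = 3.
Solving: A = \frac{11}{9}, B = \frac{25}{9}.
So b(n) = \frac{25 \left(-2\right)^{n}}{9} + \frac{11 \cdot 7^{n}}{9}.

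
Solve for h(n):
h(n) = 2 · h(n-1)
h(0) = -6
Pure geometric recurrence with ratio 2.
By induction h(n) = h(0) · (2)^n = - 6 \cdot 2^{n}.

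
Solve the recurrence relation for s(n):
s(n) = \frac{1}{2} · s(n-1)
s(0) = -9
Pure geometric recurrence with ratio \frac{1}{2}.
By induction s(n) = s(0) · (\frac{1}{2})^n = - 9 \cdot 2^{- n}.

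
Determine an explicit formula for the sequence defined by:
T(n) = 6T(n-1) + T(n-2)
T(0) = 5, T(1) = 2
Characteristic equation: x² - 6x - 1 = 0.
Discriminant Δ = (6)² + 4·(1) = 40.
Roots r₁,₂ = (6 ± √40)/2, so r₁ = 3 + \sqrt{10}, r₂ = 3 - \sqrt{10}.
General solution: T(n) = A·r₁^n + B·r₂^n.
From the initial conditions, A + B = 5 and r₁A + r₂B = 2.
Since r₁ - r₂ = √40: A = (2 - (5)r₂)/√40 = \frac{5}{2} - \frac{13 \sqrt{10}}{20}, and B = 5 - A = \frac{13 \sqrt{10}}{20} + \frac{5}{2}.
So T(n) = \left(\frac{5}{2} - \frac{13 \sqrt{10}}{20}\right)\left(3 + \sqrt{10}\right)^n + \left(\frac{13 \sqrt{10}}{20} + \frac{5}{2}\right)\left(3 - \sqrt{10}\right)^n.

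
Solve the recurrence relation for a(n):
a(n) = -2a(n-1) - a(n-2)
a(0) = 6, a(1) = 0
Characteristic equation: x² + 2x + 1 = 0, which is (x - (-1))².
Repeated root r = -1.
General solution: a(n) = (A + Bn)·(-1)^n.
From a(0) = 6: A = 6.
From a(1) = 0: (A + B)·(-1) = 0 ⇒ B = -6.
So a(n) = \left(6 - 6 n\right) \cdot (-1)^n.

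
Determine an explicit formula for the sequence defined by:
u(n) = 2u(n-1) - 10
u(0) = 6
First-order linear non-homogeneous.
Homogeneous solution: u_h(n) = A·(2)^n.
Try constant particular solution u_p = K: K = 2K - 10 ⇒ K = 10.
General: u(n) = A·(2)^n + 10.
Apply u(0) = 6: A + 10 = 6 ⇒ A = -4.
So u(n) = 10 - 4 \cdot 2^{n}.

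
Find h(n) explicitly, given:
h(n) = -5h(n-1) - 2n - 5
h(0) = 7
First-order linear with linear forcing.
Homogeneous solution: h_h(n) = A·(-5)^n.
Try particular h_p(n) = pn + q. Substituting:
  pn + q = -5(p(n-1) + q) - 2n - 5.
Matching the n-coefficient: p = -5p - 2 ⇒ p = - \frac{1}{3}.
Matching constants: q = 5p - 5q - 5 ⇒ q = - \frac{10}{9}.
General: h(n) = A·(-5)^n - \frac{n}{3} - \frac{10}{9}.
Apply h(0) = 7: A - \frac{10}{9} = 7 ⇒ A = \frac{73}{9}.
So h(n) = \frac{73 \left(-5\right)^{n}}{9} - \frac{n}{3} - \frac{10}{9}.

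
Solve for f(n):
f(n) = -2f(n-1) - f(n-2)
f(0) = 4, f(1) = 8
Characteristic equation: x² + 2x + 1 = 0, which is (x - (-1))².
Repeated root r = -1.
General solution: f(n) = (A + Bn)·(-1)^n.
From f(0) = 4: A = 4.
From f(1) = 8: (A + B)·(-1) = 8 ⇒ B = -12.
So f(n) = \left(4 - 12 n\right) \cdot (-1)^n.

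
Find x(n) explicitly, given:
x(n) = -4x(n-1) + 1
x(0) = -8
First-order linear non-homogeneous.
Homogeneous solution: x_h(n) = A·(-4)^n.
Try constant particular solution x_p = K: K = -4K + 1 ⇒ K = \frac{1}{5}.
General: x(n) = A·(-4)^n + \frac{1}{5}.
Apply x(0) = -8: A + \frac{1}{5} = -8 ⇒ A = - \frac{41}{5}.
So x(n) = \frac{1}{5} - \frac{41 \left(-4\right)^{n}}{5}.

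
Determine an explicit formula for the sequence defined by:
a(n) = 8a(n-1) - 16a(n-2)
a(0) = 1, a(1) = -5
Characteristic equation: x² - 8x + 16 = 0, which is (x - (4))².
Repeated root r = 4.
General solution: a(n) = (A + Bn)·(4)^n.
From a(0) = 1: A = 1.
From a(1) = -5: (A + B)·(4) = -5 ⇒ B = - \frac{9}{4}.
So a(n) = \left(1 - \frac{9 n}{4}\right) \cdot (4)^n.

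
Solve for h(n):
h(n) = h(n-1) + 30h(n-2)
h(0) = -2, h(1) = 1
Characteristic equation: x² - x - 30 = 0, which factors as (x - (-5))(x - (6)) = 0.
Roots r₁ = -5, r₂ = 6 (distinct).
General solution: h(n) = A·(-5)^n + B·(6)^n.
From h(0) = -2: A + B = -2.
From h(1) = 1: -5A + 6B = 1.
Solving: A = - \frac{13}{11}, B = - \frac{9}{11}.
So h(n) = - \frac{13 \left(-5\right)^{n}}{11} - \frac{9 \cdot 6^{n}}{11}.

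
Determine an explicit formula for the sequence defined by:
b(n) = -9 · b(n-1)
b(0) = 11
Pure geometric recurrence with ratio -9.
By induction b(n) = b(0) · (-9)^n = 11 \left(-9\right)^{n}.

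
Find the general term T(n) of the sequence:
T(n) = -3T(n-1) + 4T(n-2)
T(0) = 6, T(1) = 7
Characteristic equation: x² + 3x - 4 = 0, which factors as (x - (-4))(x - (1)) = 0.
Roots r₁ = -4, r₂ = 1 (distinct).
General solution: T(n) = A·(-4)^n + B·(1)^n.
From T(0) = 6: A + B = 6.
From T(1) = 7: -4A + B = 7.
Solving: A = - \frac{1}{5}, B = \frac{31}{5}.
So T(n) = \frac{31}{5} - \frac{\left(-4\right)^{n}}{5}.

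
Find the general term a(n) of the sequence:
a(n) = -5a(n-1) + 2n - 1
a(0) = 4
First-order linear with linear forcing.
Homogeneous solution: a_h(n) = A·(-5)^n.
Try particular a_p(n) = pn + q. Substituting:
  pn + q = -5(p(n-1) + q) + 2n - 1.
Matching the n-coefficient: p = -5p + 2 ⇒ p = \frac{1}{3}.
Matching constants: q = 5p - 5q - 1 ⇒ q = \frac{1}{9}.
General: a(n) = A·(-5)^n + \frac{n}{3} + \frac{1}{9}.
Apply a(0) = 4: A + \frac{1}{9} = 4 ⇒ A = \frac{35}{9}.
So a(n) = \frac{35 \left(-5\right)^{n}}{9} + \frac{n}{3} + \frac{1}{9}.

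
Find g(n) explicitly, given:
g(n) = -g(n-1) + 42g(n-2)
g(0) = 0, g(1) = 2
Characteristic equation: x² + x - 42 = 0, which factors as (x - (6))(x - (-7)) = 0.
Roots r₁ = 6, r₂ = -7 (distinct).
General solution: g(n) = A·(6)^n + B·(-7)^n.
From g(0) = 0: A + B = 0.
From g(1) = 2: 6A - 7B = 2.
Solving: A = \frac{2}{13}, B = - \frac{2}{13}.
So g(n) = - \frac{2 \left(-7\right)^{n}}{13} + \frac{2 \cdot 6^{n}}{13}.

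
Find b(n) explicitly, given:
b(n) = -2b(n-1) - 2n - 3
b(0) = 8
First-order linear with linear forcing.
Homogeneous solution: b_h(n) = A·(-2)^n.
Try particular b_p(n) = pn + q. Substituting:
  pn + q = -2(p(n-1) + q) - 2n - 3.
Matching the n-coefficient: p = -2p - 2 ⇒ p = - \frac{2}{3}.
Matching constants: q = 2p - 2q - 3 ⇒ q = - \frac{13}{9}.
General: b(n) = A·(-2)^n - \frac{2 n}{3} - \frac{13}{9}.
Apply b(0) = 8: A - \frac{13}{9} = 8 ⇒ A = \frac{85}{9}.
So b(n) = \frac{85 \left(-2\right)^{n}}{9} - \frac{2 n}{3} - \frac{13}{9}.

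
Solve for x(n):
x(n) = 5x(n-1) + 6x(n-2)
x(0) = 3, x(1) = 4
Characteristic equation: x² - 5x - 6 = 0, which factors as (x - (6))(x - (-1)) = 0.
Roots r₁ = 6, r₂ = -1 (distinct).
General solution: x(n) = A·(6)^n + B·(-1)^n.
From x(0) = 3: A + B = 3.
From x(1) = 4: 6A - B = 4.
Solving: A = 1, B = 2.
So x(n) = 2 \left(-1\right)^{n} + 6^{n}.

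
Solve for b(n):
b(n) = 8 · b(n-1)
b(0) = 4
Pure geometric recurrence with ratio 8.
By induction b(n) = b(0) · (8)^n = 4 \cdot 8^{n}.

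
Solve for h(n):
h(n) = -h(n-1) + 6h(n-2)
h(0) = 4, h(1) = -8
Characteristic equation: x² + x - 6 = 0, which factors as (x - (-3))(x - (2)) = 0.
Roots r₁ = -3, r₂ = 2 (distinct).
General solution: h(n) = A·(-3)^n + B·(2)^n.
From h(0) = 4: A + B = 4.
From h(1) = -8: -3A + 2B = -8.
Solving: A = \frac{16}{5}, B = \frac{4}{5}.
So h(n) = \frac{16 \left(-3\right)^{n}}{5} + \frac{4 \cdot 2^{n}}{5}.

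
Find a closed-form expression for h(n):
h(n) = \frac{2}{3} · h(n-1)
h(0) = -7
Pure geometric recurrence with ratio \frac{2}{3}.
By induction h(n) = h(0) · (\frac{2}{3})^n = - 7 \left(\frac{2}{3}\right)^{n}.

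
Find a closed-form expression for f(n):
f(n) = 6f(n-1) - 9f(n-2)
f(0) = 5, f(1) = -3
Characteristic equation: x² - 6x + 9 = 0, which is (x - (3))².
Repeated root r = 3.
General solution: f(n) = (A + Bn)·(3)^n.
From f(0) = 5: A = 5.
From f(1) = -3: (A + B)·(3) = -3 ⇒ B = -6.
So f(n) = \left(5 - 6 n\right) \cdot (3)^n.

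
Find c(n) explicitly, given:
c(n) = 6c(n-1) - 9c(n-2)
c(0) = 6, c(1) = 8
Characteristic equation: x² - 6x + 9 = 0, which is (x - (3))².
Repeated root r = 3.
General solution: c(n) = (A + Bn)·(3)^n.
From c(0) = 6: A = 6.
From c(1) = 8: (A + B)·(3) = 8 ⇒ B = - \frac{10}{3}.
So c(n) = \left(6 - \frac{10 n}{3}\right) \cdot (3)^n.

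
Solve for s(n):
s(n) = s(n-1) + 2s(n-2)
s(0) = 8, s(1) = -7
Characteristic equation: x² - x - 2 = 0, which factors as (x - (2))(x - (-1)) = 0.
Roots r₁ = 2, r₂ = -1 (distinct).
General solution: s(n) = A·(2)^n + B·(-1)^n.
From s(0) = 8: A + B = 8.
From s(1) = -7: 2A - B = -7.
Solving: A = \frac{1}{3}, B = \frac{23}{3}.
So s(n) = \frac{23 \left(-1\right)^{n}}{3} + \frac{2^{n}}{3}.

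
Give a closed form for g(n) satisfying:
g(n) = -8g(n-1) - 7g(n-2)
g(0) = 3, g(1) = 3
Characteristic equation: x² + 8x + 7 = 0, which factors as (x - (-1))(x - (-7)) = 0.
Roots r₁ = -1, r₂ = -7 (distinct).
General solution: g(n) = A·(-1)^n + B·(-7)^n.
From g(0) = 3: A + B = 3.
From g(1) = 3: -A - 7B = 3.
Solving: A = 4, B = -1.
So g(n) = 4 \left(-1\right)^{n} - \left(-7\right)^{n}.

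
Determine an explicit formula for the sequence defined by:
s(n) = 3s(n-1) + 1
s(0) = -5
First-order linear non-homogeneous.
Homogeneous solution: s_h(n) = A·(3)^n.
Try constant particular solution s_p = K: K = 3K + 1 ⇒ K = - \frac{1}{2}.
General: s(n) = A·(3)^n - \frac{1}{2}.
Apply s(0) = -5: A - \frac{1}{2} = -5 ⇒ A = - \frac{9}{2}.
So s(n) = - \frac{9 \cdot 3^{n}}{2} - \frac{1}{2}.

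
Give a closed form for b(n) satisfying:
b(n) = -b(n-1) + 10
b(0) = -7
First-order linear non-homogeneous.
Homogeneous solution: b_h(n) = A·(-1)^n.
Try constant particular solution b_p = K: K = -K + 10 ⇒ K = 5.
General: b(n) = A·(-1)^n + 5.
Apply b(0) = -7: A + 5 = -7 ⇒ A = -12.
So b(n) = 5 - 12 \left(-1\right)^{n}.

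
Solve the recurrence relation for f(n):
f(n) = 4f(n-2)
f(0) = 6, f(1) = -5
Characteristic equation: x² - 4 = 0, which factors as (x - (2))(x - (-2)) = 0.
Roots r₁ = 2, r₂ = -2 (distinct).
General solution: f(n) = A·(2)^n + B·(-2)^n.
From f(0) = 6: A + B = 6.
From f(1) = -5: 2A - 2B = -5.
Solving: A = \frac{7}{4}, B = \frac{17}{4}.
So f(n) = \frac{17 \left(-2\right)^{n}}{4} + \frac{7 \cdot 2^{n}}{4}.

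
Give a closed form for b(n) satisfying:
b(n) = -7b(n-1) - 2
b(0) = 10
First-order linear non-homogeneous.
Homogeneous solution: b_h(n) = A·(-7)^n.
Try constant particular solution b_p = K: K = -7K - 2 ⇒ K = - \frac{1}{4}.
General: b(n) = A·(-7)^n - \frac{1}{4}.
Apply b(0) = 10: A - \frac{1}{4} = 10 ⇒ A = \frac{41}{4}.
So b(n) = \frac{41 \left(-7\right)^{n}}{4} - \frac{1}{4}.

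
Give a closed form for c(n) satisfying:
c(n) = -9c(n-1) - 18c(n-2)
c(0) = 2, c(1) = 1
Characteristic equation: x² + 9x + 18 = 0, which factors as (x - (-3))(x - (-6)) = 0.
Roots r₁ = -3, r₂ = -6 (distinct).
General solution: c(n) = A·(-3)^n + B·(-6)^n.
From c(0) = 2: A + B = 2.
From c(1) = 1: -3A - 6B = 1.
Solving: A = \frac{13}{3}, B = - \frac{7}{3}.
So c(n) = \frac{13 \left(-3\right)^{n}}{3} - \frac{7 \left(-6\right)^{n}}{3}.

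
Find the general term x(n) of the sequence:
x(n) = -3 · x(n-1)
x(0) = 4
Pure geometric recurrence with ratio -3.
By induction x(n) = x(0) · (-3)^n = 4 \left(-3\right)^{n}.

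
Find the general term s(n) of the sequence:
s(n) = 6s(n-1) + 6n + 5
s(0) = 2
First-order linear with linear forcing.
Homogeneous solution: s_h(n) = A·(6)^n.
Try particular s_p(n) = pn + q. Substituting:
  pn + q = 6(p(n-1) + q) + 6n + 5.
Matching the n-coefficient: p = 6p + 6 ⇒ p = - \frac{6}{5}.
Matching constants: q = -6p + 6q + 5 ⇒ q = - \frac{61}{25}.
General: s(n) = A·(6)^n - \frac{6 n}{5} - \frac{61}{25}.
Apply s(0) = 2: A - \frac{61}{25} = 2 ⇒ A = \frac{111}{25}.
So s(n) = \frac{111 \cdot 6^{n}}{25} - \frac{6 n}{5} - \frac{61}{25}.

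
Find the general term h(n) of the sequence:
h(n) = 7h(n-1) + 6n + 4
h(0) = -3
First-order linear with linear forcing.
Homogeneous solution: h_h(n) = A·(7)^n.
Try particular h_p(n) = pn + q. Substituting:
  pn + q = 7(p(n-1) + q) + 6n + 4.
Matching the n-coefficient: p = 7p + 6 ⇒ p = -1.
Matching constants: q = -7p + 7q + 4 ⇒ q = - \frac{11}{6}.
General: h(n) = A·(7)^n - n - \frac{11}{6}.
Apply h(0) = -3: A - \frac{11}{6} = -3 ⇒ A = - \frac{7}{6}.
So h(n) = - \frac{7 \cdot 7^{n}}{6} - n - \frac{11}{6}.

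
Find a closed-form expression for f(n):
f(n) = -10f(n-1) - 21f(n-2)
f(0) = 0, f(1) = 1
Characteristic equation: x² + 10x + 21 = 0, which factors as (x - (-7))(x - (-3)) = 0.
Roots r₁ = -7, r₂ = -3 (distinct).
General solution: f(n) = A·(-7)^n + B·(-3)^n.
From f(0) = 0: A + B = 0.
From f(1) = 1: -7A - 3B = 1.
Solving: A = - \frac{1}{4}, B = \frac{1}{4}.
So f(n) = \frac{\left(-3\right)^{n}}{4} - \frac{\left(-7\right)^{n}}{4}.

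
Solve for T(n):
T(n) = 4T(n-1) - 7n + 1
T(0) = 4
First-order linear with linear forcing.
Homogeneous solution: T_h(n) = A·(4)^n.
Try particular T_p(n) = pn + q. Substituting:
  pn + q = 4(p(n-1) + q) - 7n + 1.
Matching the n-coefficient: p = 4p - 7 ⇒ p = \frac{7}{3}.
Matching constants: q = -4p + 4q + 1 ⇒ q = \frac{25}{9}.
General: T(n) = A·(4)^n + \frac{7 n}{3} + \frac{25}{9}.
Apply T(0) = 4: A + \frac{25}{9} = 4 ⇒ A = \frac{11}{9}.
So T(n) = \frac{11 \cdot 4^{n}}{9} + \frac{7 n}{3} + \frac{25}{9}.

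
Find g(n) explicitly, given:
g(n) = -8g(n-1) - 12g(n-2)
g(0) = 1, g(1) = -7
Characteristic equation: x² + 8x + 12 = 0, which factors as (x - (-2))(x - (-6)) = 0.
Roots r₁ = -2, r₂ = -6 (distinct).
General solution: g(n) = A·(-2)^n + B·(-6)^n.
From g(0) = 1: A + B = 1.
From g(1) = -7: -2A - 6B = -7.
Solving: A = - \frac{1}{4}, B = \frac{5}{4}.
So g(n) = - \frac{\left(-2\right)^{n}}{4} + \frac{5 \left(-6\right)^{n}}{4}.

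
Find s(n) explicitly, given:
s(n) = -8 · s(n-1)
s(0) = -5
Pure geometric recurrence with ratio -8.
By induction s(n) = s(0) · (-8)^n = - 5 \left(-8\right)^{n}.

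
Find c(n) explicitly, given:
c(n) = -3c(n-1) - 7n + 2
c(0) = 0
First-order linear with linear forcing.
Homogeneous solution: c_h(n) = A·(-3)^n.
Try particular c_p(n) = pn + q. Substituting:
  pn + q = -3(p(n-1) + q) - 7n + 2.
Matching the n-coefficient: p = -3p - 7 ⇒ p = - \frac{7}{4}.
Matching constants: q = 3p - 3q + 2 ⇒ q = - \frac{13}{16}.
General: c(n) = A·(-3)^n - \frac{7 n}{4} - \frac{13}{16}.
Apply c(0) = 0: A - \frac{13}{16} = 0 ⇒ A = \frac{13}{16}.
So c(n) = \frac{13 \left(-3\right)^{n}}{16} - \frac{7 n}{4} - \frac{13}{16}.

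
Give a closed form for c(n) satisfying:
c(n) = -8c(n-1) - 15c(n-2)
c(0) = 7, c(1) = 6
Characteristic equation: x² + 8x + 15 = 0, which factors as (x - (-5))(x - (-3)) = 0.
Roots r₁ = -5, r₂ = -3 (distinct).
General solution: c(n) = A·(-5)^n + B·(-3)^n.
From c(0) = 7: A + B = 7.
From c(1) = 6: -5A - 3B = 6.
Solving: A = - \frac{27}{2}, B = \frac{41}{2}.
So c(n) = \frac{41 \left(-3\right)^{n}}{2} - \frac{27 \left(-5\right)^{n}}{2}.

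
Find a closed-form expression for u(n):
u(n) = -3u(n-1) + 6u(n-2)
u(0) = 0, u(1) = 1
Characteristic equation: x² + 3x - 6 = 0.
Discriminant Δ = (-3)² + 4·(6) = 33.
Roots r₁,₂ = (-3 ± √33)/2, so r₁ = - \frac{3}{2} + \frac{\sqrt{33}}{2}, r₂ = - \frac{\sqrt{33}}{2} - \frac{3}{2}.
General solution: u(n) = A·r₁^n + B·r₂^n.
From the initial conditions, A + B = 0 and r₁A + r₂B = 1.
Since r₁ - r₂ = √33: A = (1 - (0)r₂)/√33 = \frac{\sqrt{33}}{33}, and B = 0 - A = - \frac{\sqrt{33}}{33}.
So u(n) = \left(\frac{\sqrt{33}}{33}\right)\left(- \frac{3}{2} + \frac{\sqrt{33}}{2}\right)^n + \left(- \frac{\sqrt{33}}{33}\right)\left(- \frac{\sqrt{33}}{2} - \frac{3}{2}\right)^n.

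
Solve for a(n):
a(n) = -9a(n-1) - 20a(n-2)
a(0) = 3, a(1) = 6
Characteristic equation: x² + 9x + 20 = 0, which factors as (x - (-5))(x - (-4)) = 0.
Roots r₁ = -5, r₂ = -4 (distinct).
General solution: a(n) = A·(-5)^n + B·(-4)^n.
From a(0) = 3: A + B = 3.
From a(1) = 6: -5A - 4B = 6.
Solving: A = -18, B = 21.
So a(n) = 21 \left(-4\right)^{n} - 18 \left(-5\right)^{n}.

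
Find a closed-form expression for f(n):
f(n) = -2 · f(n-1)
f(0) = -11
Pure geometric recurrence with ratio -2.
By induction f(n) = f(0) · (-2)^n = - 11 \left(-2\right)^{n}.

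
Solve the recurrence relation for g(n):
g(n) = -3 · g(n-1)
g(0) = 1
Pure geometric recurrence with ratio -3.
By induction g(n) = g(0) · (-3)^n = \left(-3\right)^{n}.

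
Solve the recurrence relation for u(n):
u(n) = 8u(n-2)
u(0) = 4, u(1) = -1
Characteristic equation: x² - 8 = 0.
Discriminant Δ = (0)² + 4·(8) = 32.
Roots r₁,₂ = (0 ± √32)/2, so r₁ = 2 \sqrt{2}, r₂ = - 2 \sqrt{2}.
General solution: u(n) = A·r₁^n + B·r₂^n.
From the initial conditions, A + B = 4 and r₁A + r₂B = -1.
Since r₁ - r₂ = √32: A = (-1 - (4)r₂)/√32 = 2 - \frac{\sqrt{2}}{8}, and B = 4 - A = \frac{\sqrt{2}}{8} + 2.
So u(n) = \left(2 - \frac{\sqrt{2}}{8}\right)\left(2 \sqrt{2}\right)^n + \left(\frac{\sqrt{2}}{8} + 2\right)\left(- 2 \sqrt{2}\right)^n.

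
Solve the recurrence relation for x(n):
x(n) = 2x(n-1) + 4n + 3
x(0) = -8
First-order linear with linear forcing.
Homogeneous solution: x_h(n) = A·(2)^n.
Try particular x_p(n) = pn + q. Substituting:
  pn + q = 2(p(n-1) + q) + 4n + 3.
Matching the n-coefficient: p = 2p + 4 ⇒ p = -4.
Matching constants: q = -2p + 2q + 3 ⇒ q = -11.
General: x(n) = A·(2)^n - 4 n - 11.
Apply x(0) = -8: A - 11 = -8 ⇒ A = 3.
So x(n) = 3 \cdot 2^{n} - 4 n - 11.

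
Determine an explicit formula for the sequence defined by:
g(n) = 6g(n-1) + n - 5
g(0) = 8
First-order linear with linear forcing.
Homogeneous solution: g_h(n) = A·(6)^n.
Try particular g_p(n) = pn + q. Substituting:
  pn + q = 6(p(n-1) + q) + n - 5.
Matching the n-coefficient: p = 6p + 1 ⇒ p = - \frac{1}{5}.
Matching constants: q = -6p + 6q - 5 ⇒ q = \frac{19}{25}.
General: g(n) = A·(6)^n - \frac{n}{5} + \frac{19}{25}.
Apply g(0) = 8: A + \frac{19}{25} = 8 ⇒ A = \frac{181}{25}.
So g(n) = \frac{181 \cdot 6^{n}}{25} - \frac{n}{5} + \frac{19}{25}.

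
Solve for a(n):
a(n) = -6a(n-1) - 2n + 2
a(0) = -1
First-order linear with linear forcing.
Homogeneous solution: a_h(n) = A·(-6)^n.
Try particular a_p(n) = pn + q. Substituting:
  pn + q = -6(p(n-1) + q) - 2n + 2.
Matching the n-coefficient: p = -6p - 2 ⇒ p = - \frac{2}{7}.
Matching constants: q = 6p - 6q + 2 ⇒ q = \frac{2}{49}.
General: a(n) = A·(-6)^n - \frac{2 n}{7} + \frac{2}{49}.
Apply a(0) = -1: A + \frac{2}{49} = -1 ⇒ A = - \frac{51}{49}.
So a(n) = - \frac{51 \left(-6\right)^{n}}{49} - \frac{2 n}{7} + \frac{2}{49}.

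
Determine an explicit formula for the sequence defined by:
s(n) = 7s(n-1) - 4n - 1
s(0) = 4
First-order linear with linear forcing.
Homogeneous solution: s_h(n) = A·(7)^n.
Try particular s_p(n) = pn + q. Substituting:
  pn + q = 7(p(n-1) + q) - 4n - 1.
Matching the n-coefficient: p = 7p - 4 ⇒ p = \frac{2}{3}.
Matching constants: q = -7p + 7q - 1 ⇒ q = \frac{17}{18}.
General: s(n) = A·(7)^n + \frac{2 n}{3} + \frac{17}{18}.
Apply s(0) = 4: A + \frac{17}{18} = 4 ⇒ A = \frac{55}{18}.
So s(n) = \frac{55 \cdot 7^{n}}{18} + \frac{2 n}{3} + \frac{17}{18}.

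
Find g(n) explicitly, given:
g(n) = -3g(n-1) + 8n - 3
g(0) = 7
First-order linear with linear forcing.
Homogeneous solution: g_h(n) = A·(-3)^n.
Try particular g_p(n) = pn + q. Substituting:
  pn + q = -3(p(n-1) + q) + 8n - 3.
Matching the n-coefficient: p = -3p + 8 ⇒ p = 2.
Matching constants: q = 3p - 3q - 3 ⇒ q = \frac{3}{4}.
General: g(n) = A·(-3)^n + 2 n + \frac{3}{4}.
Apply g(0) = 7: A + \frac{3}{4} = 7 ⇒ A = \frac{25}{4}.
So g(n) = \frac{25 \left(-3\right)^{n}}{4} + 2 n + \frac{3}{4}.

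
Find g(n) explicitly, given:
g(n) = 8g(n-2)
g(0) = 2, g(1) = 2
Characteristic equation: x² - 8 = 0.
Discriminant Δ = (0)² + 4·(8) = 32.
Roots r₁,₂ = (0 ± √32)/2, so r₁ = 2 \sqrt{2}, r₂ = - 2 \sqrt{2}.
General solution: g(n) = A·r₁^n + B·r₂^n.
From the initial conditions, A + B = 2 and r₁A + r₂B = 2.
Since r₁ - r₂ = √32: A = (2 - (2)r₂)/√32 = \frac{\sqrt{2}}{4} + 1, and B = 2 - A = 1 - \frac{\sqrt{2}}{4}.
So g(n) = \left(\frac{\sqrt{2}}{4} + 1\right)\left(2 \sqrt{2}\right)^n + \left(1 - \frac{\sqrt{2}}{4}\right)\left(- 2 \sqrt{2}\right)^n.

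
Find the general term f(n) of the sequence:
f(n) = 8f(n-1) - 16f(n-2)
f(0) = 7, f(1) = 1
Characteristic equation: x² - 8x + 16 = 0, which is (x - (4))².
Repeated root r = 4.
General solution: f(n) = (A + Bn)·(4)^n.
From f(0) = 7: A = 7.
From f(1) = 1: (A + B)·(4) = 1 ⇒ B = - \frac{27}{4}.
So f(n) = \left(7 - \frac{27 n}{4}\right) \cdot (4)^n.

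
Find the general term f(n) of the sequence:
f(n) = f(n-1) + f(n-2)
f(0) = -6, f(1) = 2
Characteristic equation: x² - x - 1 = 0.
Discriminant Δ = (1)² + 4·(1) = 5.
Roots r₁,₂ = (1 ± √5)/2, so r₁ = \frac{1}{2} + \frac{\sqrt{5}}{2}, r₂ = \frac{1}{2} - \frac{\sqrt{5}}{2}.
General solution: f(n) = A·r₁^n + B·r₂^n.
From the initial conditions, A + B = -6 and r₁A + r₂B = 2.
Since r₁ - r₂ = √5: A = (2 - (-6)r₂)/√5 = -3 + \sqrt{5}, and B = -6 - A = -3 - \sqrt{5}.
So f(n) = \left(-3 + \sqrt{5}\right)\left(\frac{1}{2} + \frac{\sqrt{5}}{2}\right)^n + \left(-3 - \sqrt{5}\right)\left(\frac{1}{2} - \frac{\sqrt{5}}{2}\right)^n.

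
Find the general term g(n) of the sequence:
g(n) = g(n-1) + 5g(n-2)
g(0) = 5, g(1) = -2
Characteristic equation: x² - x - 5 = 0.
Discriminant Δ = (1)² + 4·(5) = 21.
Roots r₁,₂ = (1 ± √21)/2, so r₁ = \frac{1}{2} + \frac{\sqrt{21}}{2}, r₂ = \frac{1}{2} - \frac{\sqrt{21}}{2}.
General solution: g(n) = A·r₁^n + B·r₂^n.
From the initial conditions, A + B = 5 and r₁A + r₂B = -2.
Since r₁ - r₂ = √21: A = (-2 - (5)r₂)/√21 = \frac{5}{2} - \frac{3 \sqrt{21}}{14}, and B = 5 - A = \frac{3 \sqrt{21}}{14} + \frac{5}{2}.
So g(n) = \left(\frac{5}{2} - \frac{3 \sqrt{21}}{14}\right)\left(\frac{1}{2} + \frac{\sqrt{21}}{2}\right)^n + \left(\frac{3 \sqrt{21}}{14} + \frac{5}{2}\right)\left(\frac{1}{2} - \frac{\sqrt{21}}{2}\right)^n.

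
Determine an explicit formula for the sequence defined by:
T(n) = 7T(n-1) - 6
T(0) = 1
First-order linear non-homogeneous.
Homogeneous solution: T_h(n) = A·(7)^n.
Try constant particular solution T_p = K: K = 7K - 6 ⇒ K = 1.
General: T(n) = A·(7)^n + 1.
Apply T(0) = 1: A + 1 = 1 ⇒ A = 0.
So T(n) = 1.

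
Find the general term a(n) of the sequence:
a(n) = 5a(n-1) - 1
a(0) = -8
First-order linear non-homogeneous.
Homogeneous solution: a_h(n) = A·(5)^n.
Try constant particular solution a_p = K: K = 5K - 1 ⇒ K = \frac{1}{4}.
General: a(n) = A·(5)^n + \frac{1}{4}.
Apply a(0) = -8: A + \frac{1}{4} = -8 ⇒ A = - \frac{33}{4}.
So a(n) = \frac{1}{4} - \frac{33 \cdot 5^{n}}{4}.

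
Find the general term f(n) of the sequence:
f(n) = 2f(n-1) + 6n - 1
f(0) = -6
First-order linear with linear forcing.
Homogeneous solution: f_h(n) = A·(2)^n.
Try particular f_p(n) = pn + q. Substituting:
  pn + q = 2(p(n-1) + q) + 6n - 1.
Matching the n-coefficient: p = 2p + 6 ⇒ p = -6.
Matching constants: q = -2p + 2q - 1 ⇒ q = -11.
General: f(n) = A·(2)^n - 6 n - 11.
Apply f(0) = -6: A - 11 = -6 ⇒ A = 5.
So f(n) = 5 \cdot 2^{n} - 6 n - 11.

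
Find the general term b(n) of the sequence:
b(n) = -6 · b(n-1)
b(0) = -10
Pure geometric recurrence with ratio -6.
By induction b(n) = b(0) · (-6)^n = - 10 \left(-6\right)^{n}.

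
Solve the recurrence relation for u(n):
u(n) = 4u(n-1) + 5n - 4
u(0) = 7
First-order linear with linear forcing.
Homogeneous solution: u_h(n) = A·(4)^n.
Try particular u_p(n) = pn + q. Substituting:
  pn + q = 4(p(n-1) + q) + 5n - 4.
Matching the n-coefficient: p = 4p + 5 ⇒ p = - \frac{5}{3}.
Matching constants: q = -4p + 4q - 4 ⇒ q = - \frac{8}{9}.
General: u(n) = A·(4)^n - \frac{5 n}{3} - \frac{8}{9}.
Apply u(0) = 7: A - \frac{8}{9} = 7 ⇒ A = \frac{71}{9}.
So u(n) = \frac{71 \cdot 4^{n}}{9} - \frac{5 n}{3} - \frac{8}{9}.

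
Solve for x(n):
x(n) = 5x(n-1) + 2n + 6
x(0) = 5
First-order linear with linear forcing.
Homogeneous solution: x_h(n) = A·(5)^n.
Try particular x_p(n) = pn + q. Substituting:
  pn + q = 5(p(n-1) + q) + 2n + 6.
Matching the n-coefficient: p = 5p + 2 ⇒ p = - \frac{1}{2}.
Matching constants: q = -5p + 5q + 6 ⇒ q = - \frac{17}{8}.
General: x(n) = A·(5)^n - \frac{n}{2} - \frac{17}{8}.
Apply x(0) = 5: A - \frac{17}{8} = 5 ⇒ A = \frac{57}{8}.
So x(n) = \frac{57 \cdot 5^{n}}{8} - \frac{n}{2} - \frac{17}{8}.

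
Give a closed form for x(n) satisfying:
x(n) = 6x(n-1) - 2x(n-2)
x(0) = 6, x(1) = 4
Characteristic equation: x² - 6x + 2 = 0.
Discriminant Δ = (6)² + 4·(-2) = 28.
Roots r₁,₂ = (6 ± √28)/2, so r₁ = \sqrt{7} + 3, r₂ = 3 - \sqrt{7}.
General solution: x(n) = A·r₁^n + B·r₂^n.
From the initial conditions, A + B = 6 and r₁A + r₂B = 4.
Since r₁ - r₂ = √28: A = (4 - (6)r₂)/√28 = 3 - \sqrt{7}, and B = 6 - A = \sqrt{7} + 3.
So x(n) = \left(3 - \sqrt{7}\right)\left(\sqrt{7} + 3\right)^n + \left(\sqrt{7} + 3\right)\left(3 - \sqrt{7}\right)^n.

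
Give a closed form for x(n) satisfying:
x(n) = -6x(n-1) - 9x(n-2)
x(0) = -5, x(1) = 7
Characteristic equation: x² + 6x + 9 = 0, which is (x - (-3))².
Repeated root r = -3.
General solution: x(n) = (A + Bn)·(-3)^n.
From x(0) = -5: A = -5.
From x(1) = 7: (A + B)·(-3) = 7 ⇒ B = \frac{8}{3}.
So x(n) = \left(\frac{8 n}{3} - 5\right) \cdot (-3)^n.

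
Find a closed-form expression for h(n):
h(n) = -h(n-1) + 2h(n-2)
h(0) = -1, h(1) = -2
Characteristic equation: x² + x - 2 = 0, which factors as (x - (1))(x - (-2)) = 0.
Roots r₁ = 1, r₂ = -2 (distinct).
General solution: h(n) = A·(1)^n + B·(-2)^n.
From h(0) = -1: A + B = -1.
From h(1) = -2: A - 2B = -2.
Solving: A = - \frac{4}{3}, B = \frac{1}{3}.
So h(n) = \frac{\left(-2\right)^{n}}{3} - \frac{4}{3}.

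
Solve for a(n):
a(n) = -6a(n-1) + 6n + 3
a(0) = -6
First-order linear with linear forcing.
Homogeneous solution: a_h(n) = A·(-6)^n.
Try particular a_p(n) = pn + q. Substituting:
  pn + q = -6(p(n-1) + q) + 6n + 3.
Matching the n-coefficient: p = -6p + 6 ⇒ p = \frac{6}{7}.
Matching constants: q = 6p - 6q + 3 ⇒ q = \frac{57}{49}.
General: a(n) = A·(-6)^n + \frac{6 n}{7} + \frac{57}{49}.
Apply a(0) = -6: A + \frac{57}{49} = -6 ⇒ A = - \frac{351}{49}.
So a(n) = - \frac{351 \left(-6\right)^{n}}{49} + \frac{6 n}{7} + \frac{57}{49}.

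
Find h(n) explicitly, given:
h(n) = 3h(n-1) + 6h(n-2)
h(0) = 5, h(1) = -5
Characteristic equation: x² - 3x - 6 = 0.
Discriminant Δ = (3)² + 4·(6) = 33.
Roots r₁,₂ = (3 ± √33)/2, so r₁ = \frac{3}{2} + \frac{\sqrt{33}}{2}, r₂ = \frac{3}{2} - \frac{\sqrt{33}}{2}.
General solution: h(n) = A·r₁^n + B·r₂^n.
From the initial conditions, A + B = 5 and r₁A + r₂B = -5.
Since r₁ - r₂ = √33: A = (-5 - (5)r₂)/√33 = \frac{5}{2} - \frac{25 \sqrt{33}}{66}, and B = 5 - A = \frac{25 \sqrt{33}}{66} + \frac{5}{2}.
So h(n) = \left(\frac{5}{2} - \frac{25 \sqrt{33}}{66}\right)\left(\frac{3}{2} + \frac{\sqrt{33}}{2}\right)^n + \left(\frac{25 \sqrt{33}}{66} + \frac{5}{2}\right)\left(\frac{3}{2} - \frac{\sqrt{33}}{2}\right)^n.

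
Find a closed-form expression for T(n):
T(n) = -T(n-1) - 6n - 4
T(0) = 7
First-order linear with linear forcing.
Homogeneous solution: T_h(n) = A·(-1)^n.
Try particular T_p(n) = pn + q. Substituting:
  pn + q = -(p(n-1) + q) - 6n - 4.
Matching the n-coefficient: p = -p - 6 ⇒ p = -3.
Matching constants: q = p - q - 4 ⇒ q = - \frac{7}{2}.
General: T(n) = A·(-1)^n - 3 n - \frac{7}{2}.
Apply T(0) = 7: A - \frac{7}{2} = 7 ⇒ A = \frac{21}{2}.
So T(n) = \frac{21 \left(-1\right)^{n}}{2} - 3 n - \frac{7}{2}.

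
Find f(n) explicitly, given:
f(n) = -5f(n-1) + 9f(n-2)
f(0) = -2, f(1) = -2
Characteristic equation: x² + 5x - 9 = 0.
Discriminant Δ = (-5)² + 4·(9) = 61.
Roots r₁,₂ = (-5 ± √61)/2, so r₁ = - \frac{5}{2} + \frac{\sqrt{61}}{2}, r₂ = - \frac{\sqrt{61}}{2} - \frac{5}{2}.
General solution: f(n) = A·r₁^n + B·r₂^n.
From the initial conditions, A + B = -2 and r₁A + r₂B = -2.
Since r₁ - r₂ = √61: A = (-2 - (-2)r₂)/√61 = -1 - \frac{7 \sqrt{61}}{61}, and B = -2 - A = -1 + \frac{7 \sqrt{61}}{61}.
So f(n) = \left(-1 - \frac{7 \sqrt{61}}{61}\right)\left(- \frac{5}{2} + \frac{\sqrt{61}}{2}\right)^n + \left(-1 + \frac{7 \sqrt{61}}{61}\right)\left(- \frac{\sqrt{61}}{2} - \frac{5}{2}\right)^n.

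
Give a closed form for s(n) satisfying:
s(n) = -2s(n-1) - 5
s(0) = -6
First-order linear non-homogeneous.
Homogeneous solution: s_h(n) = A·(-2)^n.
Try constant particular solution s_p = K: K = -2K - 5 ⇒ K = - \frac{5}{3}.
General: s(n) = A·(-2)^n - \frac{5}{3}.
Apply s(0) = -6: A - \frac{5}{3} = -6 ⇒ A = - \frac{13}{3}.
So s(n) = - \frac{13 \left(-2\right)^{n}}{3} - \frac{5}{3}.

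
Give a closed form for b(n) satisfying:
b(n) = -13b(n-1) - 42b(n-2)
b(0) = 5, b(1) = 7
Characteristic equation: x² + 13x + 42 = 0, which factors as (x - (-7))(x - (-6)) = 0.
Roots r₁ = -7, r₂ = -6 (distinct).
General solution: b(n) = A·(-7)^n + B·(-6)^n.
From b(0) = 5: A + B = 5.
From b(1) = 7: -7A - 6B = 7.
Solving: A = -37, B = 42.
So b(n) = 42 \left(-6\right)^{n} - 37 \left(-7\right)^{n}.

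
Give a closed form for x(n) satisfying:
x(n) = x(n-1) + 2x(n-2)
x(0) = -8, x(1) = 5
Characteristic equation: x² - x - 2 = 0, which factors as (x - (-1))(x - (2)) = 0.
Roots r₁ = -1, r₂ = 2 (distinct).
General solution: x(n) = A·(-1)^n + B·(2)^n.
From x(0) = -8: A + B = -8.
From x(1) = 5: -A + 2B = 5.
Solving: A = -7, B = -1.
So x(n) = - 7 \left(-1\right)^{n} - 2^{n}.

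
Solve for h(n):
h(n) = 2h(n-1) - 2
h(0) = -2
First-order linear non-homogeneous.
Homogeneous solution: h_h(n) = A·(2)^n.
Try constant particular solution h_p = K: K = 2K - 2 ⇒ K = 2.
General: h(n) = A·(2)^n + 2.
Apply h(0) = -2: A + 2 = -2 ⇒ A = -4.
So h(n) = 2 - 4 \cdot 2^{n}.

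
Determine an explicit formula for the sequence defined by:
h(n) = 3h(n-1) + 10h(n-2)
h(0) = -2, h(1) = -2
Characteristic equation: x² - 3x - 10 = 0, which factors as (x - (5))(x - (-2)) = 0.
Roots r₁ = 5, r₂ = -2 (distinct).
General solution: h(n) = A·(5)^n + B·(-2)^n.
From h(0) = -2: A + B = -2.
From h(1) = -2: 5A - 2B = -2.
Solving: A = - \frac{6}{7}, B = - \frac{8}{7}.
So h(n) = - \frac{8 \left(-2\right)^{n}}{7} - \frac{6 \cdot 5^{n}}{7}.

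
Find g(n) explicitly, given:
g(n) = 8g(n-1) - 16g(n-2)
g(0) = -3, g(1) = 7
Characteristic equation: x² - 8x + 16 = 0, which is (x - (4))².
Repeated root r = 4.
General solution: g(n) = (A + Bn)·(4)^n.
From g(0) = -3: A = -3.
From g(1) = 7: (A + B)·(4) = 7 ⇒ B = \frac{19}{4}.
So g(n) = \left(\frac{19 n}{4} - 3\right) \cdot (4)^n.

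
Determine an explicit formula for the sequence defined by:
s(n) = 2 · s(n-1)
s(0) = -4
Pure geometric recurrence with ratio 2.
By induction s(n) = s(0) · (2)^n = - 4 \cdot 2^{n}.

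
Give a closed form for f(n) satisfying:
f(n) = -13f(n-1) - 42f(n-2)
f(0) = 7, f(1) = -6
Characteristic equation: x² + 13x + 42 = 0, which factors as (x - (-7))(x - (-6)) = 0.
Roots r₁ = -7, r₂ = -6 (distinct).
General solution: f(n) = A·(-7)^n + B·(-6)^n.
From f(0) = 7: A + B = 7.
From f(1) = -6: -7A - 6B = -6.
Solving: A = -36, B = 43.
So f(n) = 43 \left(-6\right)^{n} - 36 \left(-7\right)^{n}.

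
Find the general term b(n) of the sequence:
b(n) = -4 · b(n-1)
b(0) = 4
Pure geometric recurrence with ratio -4.
By induction b(n) = b(0) · (-4)^n = 4 \left(-4\right)^{n}.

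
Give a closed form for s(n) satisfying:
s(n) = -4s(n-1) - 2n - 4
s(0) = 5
First-order linear with linear forcing.
Homogeneous solution: s_h(n) = A·(-4)^n.
Try particular s_p(n) = pn + q. Substituting:
  pn + q = -4(p(n-1) + q) - 2n - 4.
Matching the n-coefficient: p = -4p - 2 ⇒ p = - \frac{2}{5}.
Matching constants: q = 4p - 4q - 4 ⇒ q = - \frac{28}{25}.
General: s(n) = A·(-4)^n - \frac{2 n}{5} - \frac{28}{25}.
Apply s(0) = 5: A - \frac{28}{25} = 5 ⇒ A = \frac{153}{25}.
So s(n) = \frac{153 \left(-4\right)^{n}}{25} - \frac{2 n}{5} - \frac{28}{25}.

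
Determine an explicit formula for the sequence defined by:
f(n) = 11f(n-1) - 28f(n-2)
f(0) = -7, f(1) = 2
Characteristic equation: x² - 11x + 28 = 0, which factors as (x - (7))(x - (4)) = 0.
Roots r₁ = 7, r₂ = 4 (distinct).
General solution: f(n) = A·(7)^n + B·(4)^n.
From f(0) = -7: A + B = -7.
From f(1) = 2: 7A + 4B = 2.
Solving: A = 10, B = -17.
So f(n) = - 17 \cdot 4^{n} + 10 \cdot 7^{n}.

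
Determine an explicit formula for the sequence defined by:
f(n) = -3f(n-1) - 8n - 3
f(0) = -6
First-order linear with linear forcing.
Homogeneous solution: f_h(n) = A·(-3)^n.
Try particular f_p(n) = pn + q. Substituting:
  pn + q = -3(p(n-1) + q) - 8n - 3.
Matching the n-coefficient: p = -3p - 8 ⇒ p = -2.
Matching constants: q = 3p - 3q - 3 ⇒ q = - \frac{9}{4}.
General: f(n) = A·(-3)^n - 2 n - \frac{9}{4}.
Apply f(0) = -6: A - \frac{9}{4} = -6 ⇒ A = - \frac{15}{4}.
So f(n) = - \frac{15 \left(-3\right)^{n}}{4} - 2 n - \frac{9}{4}.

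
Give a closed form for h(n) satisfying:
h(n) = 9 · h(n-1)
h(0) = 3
Pure geometric recurrence with ratio 9.
By induction h(n) = h(0) · (9)^n = 3 \cdot 9^{n}.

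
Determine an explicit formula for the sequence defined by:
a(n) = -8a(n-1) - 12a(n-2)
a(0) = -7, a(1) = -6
Characteristic equation: x² + 8x + 12 = 0, which factors as (x - (-6))(x - (-2)) = 0.
Roots r₁ = -6, r₂ = -2 (distinct).
General solution: a(n) = A·(-6)^n + B·(-2)^n.
From a(0) = -7: A + B = -7.
From a(1) = -6: -6A - 2B = -6.
Solving: A = 5, B = -12.
So a(n) = - 12 \left(-2\right)^{n} + 5 \left(-6\right)^{n}.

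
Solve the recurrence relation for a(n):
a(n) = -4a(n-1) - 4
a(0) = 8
First-order linear non-homogeneous.
Homogeneous solution: a_h(n) = A·(-4)^n.
Try constant particular solution a_p = K: K = -4K - 4 ⇒ K = - \frac{4}{5}.
General: a(n) = A·(-4)^n - \frac{4}{5}.
Apply a(0) = 8: A - \frac{4}{5} = 8 ⇒ A = \frac{44}{5}.
So a(n) = \frac{44 \left(-4\right)^{n}}{5} - \frac{4}{5}.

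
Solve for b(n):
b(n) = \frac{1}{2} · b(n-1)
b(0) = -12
Pure geometric recurrence with ratio \frac{1}{2}.
By induction b(n) = b(0) · (\frac{1}{2})^n = - 12 \cdot 2^{- n}.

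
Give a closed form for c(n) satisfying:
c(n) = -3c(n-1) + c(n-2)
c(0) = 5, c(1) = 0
Characteristic equation: x² + 3x - 1 = 0.
Discriminant Δ = (-3)² + 4·(1) = 13.
Roots r₁,₂ = (-3 ± √13)/2, so r₁ = - \frac{3}{2} + \frac{\sqrt{13}}{2}, r₂ = - \frac{\sqrt{13}}{2} - \frac{3}{2}.
General solution: c(n) = A·r₁^n + B·r₂^n.
From the initial conditions, A + B = 5 and r₁A + r₂B = 0.
Since r₁ - r₂ = √13: A = (0 - (5)r₂)/√13 = \frac{15 \sqrt{13}}{26} + \frac{5}{2}, and B = 5 - A = \frac{5}{2} - \frac{15 \sqrt{13}}{26}.
So c(n) = \left(\frac{15 \sqrt{13}}{26} + \frac{5}{2}\right)\left(- \frac{3}{2} + \frac{\sqrt{13}}{2}\right)^n + \left(\frac{5}{2} - \frac{15 \sqrt{13}}{26}\right)\left(- \frac{\sqrt{13}}{2} - \frac{3}{2}\right)^n.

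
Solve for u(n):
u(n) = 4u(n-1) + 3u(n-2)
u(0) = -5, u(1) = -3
Characteristic equation: x² - 4x - 3 = 0.
Discriminant Δ = (4)² + 4·(3) = 28.
Roots r₁,₂ = (4 ± √28)/2, so r₁ = 2 + \sqrt{7}, r₂ = 2 - \sqrt{7}.
General solution: u(n) = A·r₁^n + B·r₂^n.
From the initial conditions, A + B = -5 and r₁A + r₂B = -3.
Since r₁ - r₂ = √28: A = (-3 - (-5)r₂)/√28 = - \frac{5}{2} + \frac{\sqrt{7}}{2}, and B = -5 - A = - \frac{5}{2} - \frac{\sqrt{7}}{2}.
So u(n) = \left(- \frac{5}{2} + \frac{\sqrt{7}}{2}\right)\left(2 + \sqrt{7}\right)^n + \left(- \frac{5}{2} - \frac{\sqrt{7}}{2}\right)\left(2 - \sqrt{7}\right)^n.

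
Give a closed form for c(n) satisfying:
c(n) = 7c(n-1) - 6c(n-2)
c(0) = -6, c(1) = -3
Characteristic equation: x² - 7x + 6 = 0, which factors as (x - (1))(x - (6)) = 0.
Roots r₁ = 1, r₂ = 6 (distinct).
General solution: c(n) = A·(1)^n + B·(6)^n.
From c(0) = -6: A + B = -6.
From c(1) = -3: A + 6B = -3.
Solving: A = - \frac{33}{5}, B = \frac{3}{5}.
So c(n) = \frac{3 \cdot 6^{n}}{5} - \frac{33}{5}.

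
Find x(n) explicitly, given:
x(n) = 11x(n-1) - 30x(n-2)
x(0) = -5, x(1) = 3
Characteristic equation: x² - 11x + 30 = 0, which factors as (x - (5))(x - (6)) = 0.
Roots r₁ = 5, r₂ = 6 (distinct).
General solution: x(n) = A·(5)^n + B·(6)^n.
From x(0) = -5: A + B = -5.
From x(1) = 3: 5A + 6B = 3.
Solving: A = -33, B = 28.
So x(n) = - 33 \cdot 5^{n} + 28 \cdot 6^{n}.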